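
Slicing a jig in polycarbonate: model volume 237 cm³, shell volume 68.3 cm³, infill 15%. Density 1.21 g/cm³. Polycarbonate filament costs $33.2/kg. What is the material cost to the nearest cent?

$3.76

Volume inside the shell = 237 − 68.3 = 168.7 cm³.
Deposited infill: 0.15 × 168.7 → 25.305 cm³.
Total printed volume: 68.3 + 25.305 → 93.605 cm³.
Mass: 93.605 × 1.21 → 113.26205 g.
Cost = 113.26205 g / 1000 × $33.2/kg = $3.76.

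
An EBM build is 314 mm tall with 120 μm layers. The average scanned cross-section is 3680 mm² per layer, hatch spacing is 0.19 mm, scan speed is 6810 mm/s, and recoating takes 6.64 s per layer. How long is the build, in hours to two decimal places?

6.89 hours

Layer count = ceil(314 / 0.12) = 2617.
Scan path per layer: 3680 / 0.19 → 19368.4 mm.
Scan time per layer = 19368.4 / 6810 = 2.8441 s.
Time per layer = 2.8441 + 6.64 = 9.4841 s.
Build time = 2617 × 9.4841 = 24819.8897 s = 6.89 hours.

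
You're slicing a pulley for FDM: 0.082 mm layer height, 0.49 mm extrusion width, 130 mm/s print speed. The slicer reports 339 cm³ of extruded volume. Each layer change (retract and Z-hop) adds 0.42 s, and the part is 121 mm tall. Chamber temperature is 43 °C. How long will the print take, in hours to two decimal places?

Line area = 0.082 × 0.49, so 0.04018 mm².
Total extruded path = 339000/0.04018 = 8437033.3 mm.
Print-move time = 8437033.3 / 130 = 64900.3 s.
Layers = ⌈121/0.082⌉ = 1476.
Z-hop total: 1476 × 0.42 → 619.92 s.
Total = 64900.3 + 619.92 = 65520.22 s = 18.20 hours.

18.20 hours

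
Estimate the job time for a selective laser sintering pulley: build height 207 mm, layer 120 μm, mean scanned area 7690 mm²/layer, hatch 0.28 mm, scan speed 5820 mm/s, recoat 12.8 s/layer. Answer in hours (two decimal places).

8.39 hours

Number of layers: 207 / 0.12 → 1725 (rounded up).
Scan path per layer = 7690 / 0.28, so 27464.3 mm.
Per-layer scan time = 27464.3 / 5820 = 4.719 s.
Time per layer = 4.719 + 12.8 = 17.519 s.
Build time = 1725 × 17.519 = 30220.275 s = 8.39 hours.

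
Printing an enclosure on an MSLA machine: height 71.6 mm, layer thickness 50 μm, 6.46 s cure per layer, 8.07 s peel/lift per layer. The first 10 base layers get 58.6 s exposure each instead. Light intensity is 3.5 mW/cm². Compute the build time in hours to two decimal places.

5.92 hours

Layers = ⌈71.6/0.05⌉ = 1432.
Burn-in layers: 10 × (58.6 + 8.07) → 666.7 s.
Regular layers = 1422 × (6.46 + 8.07) = 20661.66 s.
Total = 666.7 + 20661.66 = 21328.36 s = 5.92 hours.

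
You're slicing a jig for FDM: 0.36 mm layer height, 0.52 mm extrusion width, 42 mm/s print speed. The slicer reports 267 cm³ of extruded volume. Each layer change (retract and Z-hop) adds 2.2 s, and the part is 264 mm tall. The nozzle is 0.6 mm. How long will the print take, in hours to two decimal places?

9.88 hours

Extrusion cross-section = 0.36 × 0.52 = 0.1872 mm².
Path length: 267000 mm³ / 0.1872 mm² → 1426282.1 mm.
Print-move time = 1426282.1 / 42 = 33959.1 s.
Number of layers: 264 / 0.36 → 734 (rounded up).
Layer-change overhead = 734 × 2.2 = 1614.8 s.
Altogether 33959.1 + 1614.8 = 35573.9 s, i.e. 9.88 hours.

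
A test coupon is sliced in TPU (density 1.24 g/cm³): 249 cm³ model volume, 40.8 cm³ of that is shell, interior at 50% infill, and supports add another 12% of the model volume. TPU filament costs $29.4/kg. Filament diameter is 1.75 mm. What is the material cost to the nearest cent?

$6.37

Infill region: 249 − 40.8 → 208.2 cm³.
Infill deposited = 0.50 × 208.2 = 104.1 cm³.
Support = 0.12 × 249, so 29.88 cm³.
Total printed volume = 40.8 + 104.1 + 29.88 = 174.78 cm³.
Mass = 174.78 × 1.24 = 216.7272 g.
At $29.4/kg: 216.7272/1000 × 29.4 = $6.37.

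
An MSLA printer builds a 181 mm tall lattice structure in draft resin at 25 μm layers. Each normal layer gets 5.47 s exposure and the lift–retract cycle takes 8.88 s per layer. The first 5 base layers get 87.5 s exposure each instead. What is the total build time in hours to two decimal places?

28.97 hours

Layer count = ceil(181 / 0.025) = 7240.
Base layers = 5 × (87.5 + 8.88), so 481.9 s.
Normal layers = 7235 × (5.47 + 8.88) = 103822.25 s.
Sum: 481.9 + 103822.25 = 104304.15 s → 28.97 hours.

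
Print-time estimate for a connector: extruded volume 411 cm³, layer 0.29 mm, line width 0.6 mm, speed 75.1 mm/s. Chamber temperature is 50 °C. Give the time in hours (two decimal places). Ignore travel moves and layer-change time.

8.74 hours

Bead cross-section: 0.29 × 0.6 → 0.174 mm².
Total extruded path = 411000/0.174 = 2362069 mm.
Print-move time = 2362069 / 75.1 = 31452.3 s.
That's 31452.3 s → 8.74 hours.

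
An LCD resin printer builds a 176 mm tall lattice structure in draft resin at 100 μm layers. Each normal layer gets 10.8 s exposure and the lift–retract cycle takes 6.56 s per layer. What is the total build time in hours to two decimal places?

8.49 hours

Number of layers: 176 / 0.1 → 1760 (rounded up).
Cycle time: 10.8 + 6.56 → 17.36 s.
Total = 1760 × 17.36 = 30553.6 s = 8.49 hours.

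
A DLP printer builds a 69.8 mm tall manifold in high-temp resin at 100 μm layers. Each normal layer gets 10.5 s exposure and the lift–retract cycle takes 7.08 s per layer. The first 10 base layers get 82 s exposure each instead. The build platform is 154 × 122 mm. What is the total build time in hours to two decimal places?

Layers = ⌈69.8/0.1⌉ = 698.
Burn-in layers: 10 × (82 + 7.08) → 890.8 s.
Remaining layers = 688 × (10.5 + 7.08) = 12095.04 s.
Total = 890.8 + 12095.04 = 12985.84 s = 3.61 hours.

3.61 hours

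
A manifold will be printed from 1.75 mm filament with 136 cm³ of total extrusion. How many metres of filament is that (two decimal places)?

56.54 m

Filament cross-section = π × (1.75/2)² = 2.4053 mm².
L = 136000 mm³ / 2.4053 mm² = 56541.8 mm, i.e. 56.54 m.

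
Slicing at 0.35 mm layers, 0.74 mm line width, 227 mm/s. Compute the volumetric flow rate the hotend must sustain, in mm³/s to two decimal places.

Bead cross-section = 0.35 × 0.74 = 0.259 mm².
Q = v·A = 227 × 0.259 = 58.79 mm³/s.

58.79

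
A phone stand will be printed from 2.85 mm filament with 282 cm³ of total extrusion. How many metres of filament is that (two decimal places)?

44.20 m

A = π r² = π × 1.425² = 6.3794 mm².
L = 282000 mm³ / 6.3794 mm² = 44204.78 mm, i.e. 44.20 m.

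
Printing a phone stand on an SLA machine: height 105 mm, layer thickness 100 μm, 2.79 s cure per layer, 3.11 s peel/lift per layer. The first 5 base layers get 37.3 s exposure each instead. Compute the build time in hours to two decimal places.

1.77 hours

Layers = ⌈105/0.1⌉ = 1050.
Bottom layers = 5 × (37.3 + 3.11) = 202.05 s.
Regular layers = 1045 × (2.79 + 3.11), so 6165.5 s.
Sum: 202.05 + 6165.5 = 6367.55 s → 1.77 hours.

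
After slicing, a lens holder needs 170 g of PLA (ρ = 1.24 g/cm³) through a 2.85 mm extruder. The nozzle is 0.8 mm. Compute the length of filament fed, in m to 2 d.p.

Extruded volume: 170/1.24 = 137.0968 cm³ (137096.8 mm³).
Cross-section of 2.85 mm filament: π·(2.85/2)² = 6.3794 mm².
L = V/A = 137096.8/6.3794 = 21490.55 mm → 21.49 m.

21.49 m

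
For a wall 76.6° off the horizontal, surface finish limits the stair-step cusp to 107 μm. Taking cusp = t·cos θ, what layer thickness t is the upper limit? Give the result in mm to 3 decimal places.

cos(76.6°) = 0.2317; t_max = 0.107/0.2317 = 0.462 mm.

0.462 mm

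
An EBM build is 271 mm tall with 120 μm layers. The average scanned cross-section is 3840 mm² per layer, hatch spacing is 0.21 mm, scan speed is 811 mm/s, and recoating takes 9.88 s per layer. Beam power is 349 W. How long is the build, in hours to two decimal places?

Layers = ⌈271/0.12⌉ = 2259.
Per-layer scan distance = 3840 / 0.21 = 18285.7 mm.
Beam time per layer: 18285.7 / 811 → 22.5471 s.
Layer cycle = 22.5471 + 9.88 = 32.4271 s.
2259 layers × 32.4271 s/layer = 73252.8189 s, i.e. 20.35 hours.

20.35 hours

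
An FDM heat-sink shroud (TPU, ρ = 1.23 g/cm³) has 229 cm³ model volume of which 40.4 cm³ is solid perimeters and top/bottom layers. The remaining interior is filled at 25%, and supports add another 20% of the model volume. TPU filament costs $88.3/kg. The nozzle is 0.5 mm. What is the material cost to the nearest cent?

$14.48

Infill region = 229 − 40.4 = 188.6 cm³.
Deposited infill = 0.25 × 188.6 = 47.15 cm³.
Support: 0.20 × 229 → 45.8 cm³.
Total extruded: 40.4 + 47.15 + 45.8 → 133.35 cm³.
Mass = 133.35 × 1.23, so 164.0205 g.
Cost = 164.0205 g / 1000 × $88.3/kg = $14.48.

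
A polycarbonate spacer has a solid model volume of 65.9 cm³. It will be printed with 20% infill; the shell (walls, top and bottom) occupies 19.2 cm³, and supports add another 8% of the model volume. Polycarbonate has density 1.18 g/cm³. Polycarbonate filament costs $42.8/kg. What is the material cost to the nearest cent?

$1.71

Volume inside the shell = 65.9 − 19.2, so 46.7 cm³.
Infill volume = 0.20 × 46.7 = 9.34 cm³.
Support: 0.08 × 65.9 → 5.272 cm³.
Total extruded = 19.2 + 9.34 + 5.272, so 33.812 cm³.
Mass = 33.812 × 1.18, so 39.89816 g.
Cost = 39.89816 g / 1000 × $42.8/kg = $1.71.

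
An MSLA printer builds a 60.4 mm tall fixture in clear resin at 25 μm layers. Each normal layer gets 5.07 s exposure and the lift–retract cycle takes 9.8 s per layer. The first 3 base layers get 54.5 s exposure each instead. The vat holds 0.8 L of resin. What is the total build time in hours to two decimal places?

Layer count = ceil(60.4 / 0.025) = 2416.
Bottom layers = 3 × (54.5 + 9.8) = 192.9 s.
Normal layers: 2413 × (5.07 + 9.8) → 35881.31 s.
Total = 192.9 + 35881.31 = 36074.21 s = 10.02 hours.

10.02 hours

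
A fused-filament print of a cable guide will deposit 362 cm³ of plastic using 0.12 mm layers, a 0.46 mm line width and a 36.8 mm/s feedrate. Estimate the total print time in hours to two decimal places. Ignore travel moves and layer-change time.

Bead cross-section = 0.12 × 0.46 = 0.0552 mm².
Total extruded path = 362000/0.0552 = 6557971 mm.
Time extruding = 6557971 / 36.8, so 178205.7 s.
Converting: 178205.7 s = 49.50 hours.

49.50 hours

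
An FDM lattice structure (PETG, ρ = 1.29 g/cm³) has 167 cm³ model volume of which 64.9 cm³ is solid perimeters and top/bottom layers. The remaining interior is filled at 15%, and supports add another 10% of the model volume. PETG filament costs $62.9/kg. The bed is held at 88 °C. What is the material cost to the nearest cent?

$7.86

Volume inside the shell = 167 − 64.9 = 102.1 cm³.
Infill volume: 0.15 × 102.1 → 15.315 cm³.
Support: 0.10 × 167 → 16.7 cm³.
Deposited volume = 64.9 + 15.315 + 16.7, so 96.915 cm³.
Mass: 96.915 × 1.29 → 125.02035 g.
At $62.9/kg: 125.02035/1000 × 62.9 = $7.86.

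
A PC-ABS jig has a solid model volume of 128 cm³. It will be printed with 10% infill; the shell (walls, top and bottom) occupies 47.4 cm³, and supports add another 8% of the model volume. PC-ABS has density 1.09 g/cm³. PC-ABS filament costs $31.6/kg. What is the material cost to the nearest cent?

Volume inside the shell: 128 − 47.4 → 80.6 cm³.
Deposited infill = 0.10 × 80.6 = 8.06 cm³.
Support = 0.08 × 128, so 10.24 cm³.
Total extruded: 47.4 + 8.06 + 10.24 → 65.7 cm³.
Mass = 65.7 × 1.09 = 71.613 g.
At $31.6/kg: 71.613/1000 × 31.6 = $2.26.

$2.26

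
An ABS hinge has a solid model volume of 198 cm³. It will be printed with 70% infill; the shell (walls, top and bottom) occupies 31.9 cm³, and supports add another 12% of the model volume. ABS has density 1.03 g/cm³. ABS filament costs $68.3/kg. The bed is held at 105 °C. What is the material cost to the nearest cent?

$12.10

Volume inside the shell: 198 − 31.9 → 166.1 cm³.
Infill volume = 0.70 × 166.1, so 116.27 cm³.
Support: 0.12 × 198 → 23.76 cm³.
Total extruded: 31.9 + 116.27 + 23.76 → 171.93 cm³.
Mass = 171.93 × 1.03 = 177.0879 g.
At $68.3/kg: 177.0879/1000 × 68.3 = $12.10.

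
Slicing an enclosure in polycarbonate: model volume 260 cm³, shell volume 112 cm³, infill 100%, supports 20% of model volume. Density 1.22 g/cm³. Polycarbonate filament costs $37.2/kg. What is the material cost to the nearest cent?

Infill region: 260 − 112 → 148 cm³.
Deposited infill = 1.00 × 148, so 148 cm³.
Support: 0.20 × 260 → 52 cm³.
Total printed volume = 112 + 148 + 52 = 312 cm³.
Mass = 312 × 1.22 = 380.64 g.
Cost = 380.64 g / 1000 × $37.2/kg = $14.16.

$14.16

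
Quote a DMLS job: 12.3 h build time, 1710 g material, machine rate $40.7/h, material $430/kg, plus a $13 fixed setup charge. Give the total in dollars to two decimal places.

$1248.91

Machine-time cost = 40.7 × 12.3, so $500.61.
Material charge = 430 × 1710/1000 = $735.30.
Total = 500.61 + 735.30 + 13 = $1248.91.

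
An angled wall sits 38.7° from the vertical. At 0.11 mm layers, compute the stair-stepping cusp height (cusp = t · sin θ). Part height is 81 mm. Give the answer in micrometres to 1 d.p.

h_c = t·sin θ = 0.11 × 0.6252 = 0.068772 mm (68.8 μm).

68.8 μm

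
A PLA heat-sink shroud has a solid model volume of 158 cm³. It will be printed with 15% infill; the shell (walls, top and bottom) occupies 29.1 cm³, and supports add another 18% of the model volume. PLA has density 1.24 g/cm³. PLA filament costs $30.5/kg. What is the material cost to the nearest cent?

$2.91

Interior volume: 158 − 29.1 → 128.9 cm³.
Infill volume: 0.15 × 128.9 → 19.335 cm³.
Support = 0.18 × 158, so 28.44 cm³.
Deposited volume = 29.1 + 19.335 + 28.44 = 76.875 cm³.
Mass: 76.875 × 1.24 → 95.325 g.
Cost = 95.325 g / 1000 × $30.5/kg = $2.91.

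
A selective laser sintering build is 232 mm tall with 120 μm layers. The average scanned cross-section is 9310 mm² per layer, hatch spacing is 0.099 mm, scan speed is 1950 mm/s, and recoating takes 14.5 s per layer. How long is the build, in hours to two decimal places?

33.70 hours

Layer count = ceil(232 / 0.12) = 1934.
Scan path per layer = 9310 / 0.099 = 94040.4 mm.
Laser time per layer = 94040.4 / 1950 = 48.2258 s.
Time per layer = 48.2258 + 14.5, so 62.7258 s.
1934 layers × 62.7258 s/layer = 121311.6972 s, i.e. 33.70 hours.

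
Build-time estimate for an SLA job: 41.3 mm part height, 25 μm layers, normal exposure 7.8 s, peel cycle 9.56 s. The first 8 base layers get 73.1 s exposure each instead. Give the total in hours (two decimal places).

Layer count = ceil(41.3 / 0.025) = 1652.
Bottom layers: 8 × (73.1 + 9.56) → 661.28 s.
Remaining layers = 1644 × (7.8 + 9.56), so 28539.84 s.
Sum: 661.28 + 28539.84 = 29201.12 s → 8.11 hours.

8.11 hours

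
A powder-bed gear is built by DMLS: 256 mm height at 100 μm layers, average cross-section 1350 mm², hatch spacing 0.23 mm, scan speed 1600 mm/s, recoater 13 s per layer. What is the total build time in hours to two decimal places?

11.85 hours

Number of layers: 256 / 0.1 → 2560 (rounded up).
Hatch length per layer = 1350 / 0.23, so 5869.6 mm.
Laser time per layer = 5869.6 / 1600, so 3.6685 s.
Time per layer: 3.6685 + 13 → 16.6685 s.
Build time = 2560 × 16.6685 = 42671.36 s = 11.85 hours.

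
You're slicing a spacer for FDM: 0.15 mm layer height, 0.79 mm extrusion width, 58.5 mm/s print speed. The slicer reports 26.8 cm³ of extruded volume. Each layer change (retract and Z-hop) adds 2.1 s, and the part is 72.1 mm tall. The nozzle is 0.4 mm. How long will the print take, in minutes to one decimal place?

Bead cross-section = 0.15 × 0.79 = 0.1185 mm².
Path length: 26800 mm³ / 0.1185 mm² → 226160.3 mm.
Time extruding = 226160.3 / 58.5 = 3866 s.
Number of layers: 72.1 / 0.15 → 481 (rounded up).
Non-print overhead = 481 × 2.1, so 1010.1 s.
Total = 3866 + 1010.1 = 4876.1 s = 81.3 minutes.

81.3 minutes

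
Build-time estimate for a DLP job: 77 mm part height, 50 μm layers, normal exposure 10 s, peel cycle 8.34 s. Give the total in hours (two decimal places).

Layers = ⌈77/0.05⌉ = 1540.
Per-layer time = 10 + 8.34, so 18.34 s.
Total = 1540 × 18.34 = 28243.6 s = 7.85 hours.

7.85 hours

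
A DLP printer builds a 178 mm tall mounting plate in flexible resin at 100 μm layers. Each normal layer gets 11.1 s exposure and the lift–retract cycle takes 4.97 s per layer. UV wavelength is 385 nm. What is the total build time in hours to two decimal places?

7.95 hours

Layer count = ceil(178 / 0.1) = 1780.
Per-layer time: 11.1 + 4.97 → 16.07 s.
Total = 1780 × 16.07 = 28604.6 s = 7.95 hours.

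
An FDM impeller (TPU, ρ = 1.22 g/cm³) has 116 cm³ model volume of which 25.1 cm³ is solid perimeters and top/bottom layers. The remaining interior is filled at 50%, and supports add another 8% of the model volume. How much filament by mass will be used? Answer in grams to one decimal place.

97.4 g

Infill region = 116 − 25.1 = 90.9 cm³.
Deposited infill = 0.50 × 90.9 = 45.45 cm³.
Support = 0.08 × 116 = 9.28 cm³.
Total printed volume: 25.1 + 45.45 + 9.28 → 79.83 cm³.
Mass = 79.83 × 1.22 = 97.3926 g.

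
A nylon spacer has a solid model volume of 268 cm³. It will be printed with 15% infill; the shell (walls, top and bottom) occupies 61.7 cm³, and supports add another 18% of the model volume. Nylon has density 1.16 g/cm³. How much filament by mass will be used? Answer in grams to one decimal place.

Infill region = 268 − 61.7, so 206.3 cm³.
Deposited infill = 0.15 × 206.3, so 30.945 cm³.
Support: 0.18 × 268 → 48.24 cm³.
Total printed volume: 61.7 + 30.945 + 48.24 → 140.885 cm³.
Mass = 140.885 × 1.16, so 163.4266 g.

163.4 g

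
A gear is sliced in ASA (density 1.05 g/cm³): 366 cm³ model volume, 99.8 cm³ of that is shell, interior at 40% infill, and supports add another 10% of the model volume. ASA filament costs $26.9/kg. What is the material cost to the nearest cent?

$6.86

Interior volume = 366 − 99.8, so 266.2 cm³.
Infill deposited = 0.40 × 266.2, so 106.48 cm³.
Support: 0.10 × 366 → 36.6 cm³.
Total printed volume = 99.8 + 106.48 + 36.6, so 242.88 cm³.
Mass = 242.88 × 1.05 = 255.024 g.
At $26.9/kg: 255.024/1000 × 26.9 = $6.86.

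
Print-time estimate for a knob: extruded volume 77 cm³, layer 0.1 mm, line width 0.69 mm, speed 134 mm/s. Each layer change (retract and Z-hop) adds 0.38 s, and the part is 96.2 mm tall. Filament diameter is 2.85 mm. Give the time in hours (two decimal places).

Line area = 0.1 × 0.69 = 0.069 mm².
Total extruded path = 77000/0.069 = 1115942 mm.
Time extruding: 1115942 / 134 → 8327.9 s.
Layer count = ceil(96.2 / 0.1) = 962.
Z-hop total = 962 × 0.38, so 365.56 s.
Total = 8327.9 + 365.56 = 8693.46 s = 2.41 hours.

2.41 hours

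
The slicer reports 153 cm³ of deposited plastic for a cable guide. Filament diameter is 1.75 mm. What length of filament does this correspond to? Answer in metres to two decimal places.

63.61 m

Cross-section of 1.75 mm filament: π·(1.75/2)² = 2.4053 mm².
Length = 153 cm³ / 2.4053 mm² = 153000 / 2.4053 = 63609.53 mm = 63.61 m.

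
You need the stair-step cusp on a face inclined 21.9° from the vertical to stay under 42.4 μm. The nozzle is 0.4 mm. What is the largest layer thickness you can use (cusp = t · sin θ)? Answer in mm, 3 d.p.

0.114 mm

Layer height = cusp / sin(21.9°) = 0.0424 / 0.3730 = 0.114 mm.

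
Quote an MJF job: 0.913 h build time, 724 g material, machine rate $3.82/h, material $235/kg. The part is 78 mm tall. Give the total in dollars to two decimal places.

$173.63

Time charge = 3.82 × 0.913, so $3.48766.
Material cost: 235 × 724/1000 → $170.14.
Job cost: 3.48766 + 170.14 = 173.62766 ≈ $173.63.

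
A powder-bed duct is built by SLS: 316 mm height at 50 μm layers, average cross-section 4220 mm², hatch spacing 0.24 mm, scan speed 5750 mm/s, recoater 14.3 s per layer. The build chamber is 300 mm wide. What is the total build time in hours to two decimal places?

30.47 hours

Layers = ⌈316/0.05⌉ = 6320.
Per-layer scan distance: 4220 / 0.24 → 17583.3 mm.
Laser time per layer: 17583.3 / 5750 → 3.058 s.
Time per layer = 3.058 + 14.3, so 17.358 s.
Build time = 6320 × 17.358 = 109702.56 s = 30.47 hours.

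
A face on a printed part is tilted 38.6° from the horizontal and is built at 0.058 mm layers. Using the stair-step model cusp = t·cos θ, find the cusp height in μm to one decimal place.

45.3 μm

cos(38.6°) = 0.7815, so cusp = 0.058 × 0.7815 = 0.045327 mm → 45.3 μm.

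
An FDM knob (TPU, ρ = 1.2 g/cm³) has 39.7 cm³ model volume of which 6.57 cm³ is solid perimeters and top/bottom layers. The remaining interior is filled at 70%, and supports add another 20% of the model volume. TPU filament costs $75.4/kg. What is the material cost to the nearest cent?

$3.41

Volume inside the shell = 39.7 − 6.57, so 33.13 cm³.
Infill deposited: 0.70 × 33.13 → 23.191 cm³.
Support = 0.20 × 39.7, so 7.94 cm³.
Deposited volume = 6.57 + 23.191 + 7.94, so 37.701 cm³.
Mass = 37.701 × 1.2 = 45.2412 g.
At $75.4/kg: 45.2412/1000 × 75.4 = $3.41.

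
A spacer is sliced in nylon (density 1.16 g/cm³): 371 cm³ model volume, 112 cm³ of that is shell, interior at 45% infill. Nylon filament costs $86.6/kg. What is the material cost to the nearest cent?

Interior volume = 371 − 112 = 259 cm³.
Infill deposited = 0.45 × 259 = 116.55 cm³.
Deposited volume = 112 + 116.55 = 228.55 cm³.
Mass = 228.55 × 1.16, so 265.118 g.
At $86.6/kg: 265.118/1000 × 86.6 = $22.96.

$22.96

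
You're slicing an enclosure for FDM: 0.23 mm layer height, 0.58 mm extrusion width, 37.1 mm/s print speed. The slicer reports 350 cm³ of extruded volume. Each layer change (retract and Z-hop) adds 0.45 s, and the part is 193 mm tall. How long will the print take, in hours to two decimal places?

Bead cross-section = 0.23 × 0.58, so 0.1334 mm².
Path length: 350000 mm³ / 0.1334 mm² → 2623688.2 mm.
Extrusion time = 2623688.2 / 37.1 = 70719.4 s.
Number of layers: 193 / 0.23 → 840 (rounded up).
Non-print overhead = 840 × 0.45, so 378 s.
Altogether 70719.4 + 378 = 71097.4 s, i.e. 19.75 hours.

19.75 hours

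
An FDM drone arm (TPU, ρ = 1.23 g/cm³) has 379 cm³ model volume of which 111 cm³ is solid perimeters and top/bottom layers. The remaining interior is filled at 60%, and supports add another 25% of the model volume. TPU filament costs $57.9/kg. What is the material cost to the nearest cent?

Infill region: 379 − 111 → 268 cm³.
Deposited infill = 0.60 × 268 = 160.8 cm³.
Support: 0.25 × 379 → 94.75 cm³.
Total printed volume = 111 + 160.8 + 94.75 = 366.55 cm³.
Mass = 366.55 × 1.23, so 450.8565 g.
At $57.9/kg: 450.8565/1000 × 57.9 = $26.10.

$26.10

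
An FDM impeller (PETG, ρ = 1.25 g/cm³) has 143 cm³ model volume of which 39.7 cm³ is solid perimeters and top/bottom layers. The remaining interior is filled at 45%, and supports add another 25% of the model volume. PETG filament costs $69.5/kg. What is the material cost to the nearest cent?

Volume inside the shell: 143 − 39.7 → 103.3 cm³.
Infill deposited = 0.45 × 103.3, so 46.485 cm³.
Support: 0.25 × 143 → 35.75 cm³.
Deposited volume = 39.7 + 46.485 + 35.75 = 121.935 cm³.
Mass: 121.935 × 1.25 → 152.41875 g.
At $69.5/kg: 152.41875/1000 × 69.5 = $10.59.

$10.59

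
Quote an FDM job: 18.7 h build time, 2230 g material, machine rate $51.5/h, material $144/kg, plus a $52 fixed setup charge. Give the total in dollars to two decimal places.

$1336.17

Machine-time cost = 51.5 × 18.7, so $963.05.
Material charge = 144 × 2230/1000, so $321.12.
Total = 963.05 + 321.12 + 52 = $1336.17.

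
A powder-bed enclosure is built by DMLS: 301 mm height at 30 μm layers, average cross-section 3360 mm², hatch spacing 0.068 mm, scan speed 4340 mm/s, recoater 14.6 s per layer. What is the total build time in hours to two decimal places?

Layer count = ceil(301 / 0.03) = 10034.
Per-layer scan distance = 3360 / 0.068 = 49411.8 mm.
Laser time per layer: 49411.8 / 4340 → 11.3852 s.
Per-layer time = 11.3852 + 14.6 = 25.9852 s.
10034 layers × 25.9852 s/layer = 260735.4968 s, i.e. 72.43 hours.

72.43 hours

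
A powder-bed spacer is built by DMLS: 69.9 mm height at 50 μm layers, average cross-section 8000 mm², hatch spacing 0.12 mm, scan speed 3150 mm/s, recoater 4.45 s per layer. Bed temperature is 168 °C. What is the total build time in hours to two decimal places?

9.95 hours

Layer count = ceil(69.9 / 0.05) = 1398.
Hatch length per layer = 8000 / 0.12 = 66666.7 mm.
Laser time per layer = 66666.7 / 3150 = 21.164 s.
Layer cycle = 21.164 + 4.45 = 25.614 s.
Total: 1398 × 25.614 s = 35808.372 s → 9.95 hours.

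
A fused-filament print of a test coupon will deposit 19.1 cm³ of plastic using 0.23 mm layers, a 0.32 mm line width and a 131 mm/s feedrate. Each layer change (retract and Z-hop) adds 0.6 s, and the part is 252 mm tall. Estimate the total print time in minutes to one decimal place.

44.0 minutes

Bead cross-section = 0.23 × 0.32 = 0.0736 mm².
Toolpath length = 19.1 cm³ / 0.0736 mm² = 19100 / 0.0736 = 259510.9 mm.
Extrusion time = 259510.9 / 131 = 1981 s.
Number of layers: 252 / 0.23 → 1096 (rounded up).
Non-print overhead: 1096 × 0.6 → 657.6 s.
Altogether 1981 + 657.6 = 2638.6 s, i.e. 44.0 minutes.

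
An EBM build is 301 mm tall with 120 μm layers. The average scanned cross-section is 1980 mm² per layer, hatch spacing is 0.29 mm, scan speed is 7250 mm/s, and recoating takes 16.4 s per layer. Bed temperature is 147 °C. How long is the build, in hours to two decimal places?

Layers = ⌈301/0.12⌉ = 2509.
Per-layer scan distance = 1980 / 0.29 = 6827.6 mm.
Scan time per layer = 6827.6 / 7250, so 0.9417 s.
Layer cycle: 0.9417 + 16.4 → 17.3417 s.
2509 layers × 17.3417 s/layer = 43510.3253 s, i.e. 12.09 hours.

12.09 hours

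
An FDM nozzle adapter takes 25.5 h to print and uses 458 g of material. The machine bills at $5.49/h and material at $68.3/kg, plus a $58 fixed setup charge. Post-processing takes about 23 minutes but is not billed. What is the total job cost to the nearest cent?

Machine cost = 5.49 × 25.5 = $139.995.
Material cost = 68.3 × 458/1000, so $31.2814.
Adding setup: 139.995 + 31.2814 + 58 → 229.2764 ≈ $229.28.

$229.28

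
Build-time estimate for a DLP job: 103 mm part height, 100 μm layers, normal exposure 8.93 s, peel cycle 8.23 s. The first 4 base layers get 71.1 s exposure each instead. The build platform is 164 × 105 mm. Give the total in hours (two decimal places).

Layers = ⌈103/0.1⌉ = 1030.
Burn-in layers: 4 × (71.1 + 8.23) → 317.32 s.
Regular layers = 1026 × (8.93 + 8.23), so 17606.16 s.
Sum: 317.32 + 17606.16 = 17923.48 s → 4.98 hours.

4.98 hours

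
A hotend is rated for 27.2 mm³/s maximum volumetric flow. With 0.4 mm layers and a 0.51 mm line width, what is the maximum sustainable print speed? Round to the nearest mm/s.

Bead cross-section = 0.4 × 0.51, so 0.204 mm².
v_max = Q/A = 27.2/0.204 = 133.33 mm/s → 133 mm/s.

133 mm/s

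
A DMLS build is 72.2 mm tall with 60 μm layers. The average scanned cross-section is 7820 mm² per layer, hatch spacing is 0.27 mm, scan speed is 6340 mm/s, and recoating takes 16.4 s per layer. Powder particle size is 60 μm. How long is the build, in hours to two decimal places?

7.01 hours

Layer count = ceil(72.2 / 0.06) = 1204.
Hatch length per layer = 7820 / 0.27, so 28963 mm.
Scan time per layer: 28963 / 6340 → 4.5683 s.
Per-layer time = 4.5683 + 16.4 = 20.9683 s.
Total: 1204 × 20.9683 s = 25245.8332 s → 7.01 hours.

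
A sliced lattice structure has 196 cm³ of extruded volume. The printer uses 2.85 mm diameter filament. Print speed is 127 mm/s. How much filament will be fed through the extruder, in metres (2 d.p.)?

Cross-section of 2.85 mm filament: π·(2.85/2)² = 6.3794 mm².
L = 196000 mm³ / 6.3794 mm² = 30723.89 mm, i.e. 30.72 m.

30.72 m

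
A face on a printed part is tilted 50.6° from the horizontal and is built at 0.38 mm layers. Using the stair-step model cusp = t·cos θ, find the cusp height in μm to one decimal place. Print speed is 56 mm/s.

241.2 μm

h_c = t·cos θ = 0.38 × 0.6347 = 0.241186 mm (241.2 μm).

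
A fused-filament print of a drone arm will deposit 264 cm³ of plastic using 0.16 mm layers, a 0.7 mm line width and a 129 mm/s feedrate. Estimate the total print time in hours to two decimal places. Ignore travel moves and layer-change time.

Bead cross-section = 0.16 × 0.7, so 0.112 mm².
Path length: 264000 mm³ / 0.112 mm² → 2357142.9 mm.
Time extruding: 2357142.9 / 129 → 18272.4 s.
That's 18272.4 s → 5.08 hours.

5.08 hours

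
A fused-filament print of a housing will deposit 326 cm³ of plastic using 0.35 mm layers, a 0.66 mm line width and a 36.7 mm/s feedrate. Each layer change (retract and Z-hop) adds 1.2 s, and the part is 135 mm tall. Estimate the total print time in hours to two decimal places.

Extrusion cross-section: 0.35 × 0.66 → 0.231 mm².
Total extruded path = 326000/0.231 = 1411255.4 mm.
Extrusion time = 1411255.4 / 36.7 = 38453.8 s.
Number of layers: 135 / 0.35 → 386 (rounded up).
Layer-change overhead = 386 × 1.2, so 463.2 s.
Altogether 38453.8 + 463.2 = 38917 s, i.e. 10.81 hours.

10.81 hours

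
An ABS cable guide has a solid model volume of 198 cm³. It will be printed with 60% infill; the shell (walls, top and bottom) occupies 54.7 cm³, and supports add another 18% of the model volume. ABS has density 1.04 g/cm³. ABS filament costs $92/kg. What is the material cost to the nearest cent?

Volume inside the shell: 198 − 54.7 → 143.3 cm³.
Infill volume: 0.60 × 143.3 → 85.98 cm³.
Support: 0.18 × 198 → 35.64 cm³.
Total extruded: 54.7 + 85.98 + 35.64 → 176.32 cm³.
Mass = 176.32 × 1.04 = 183.3728 g.
At $92/kg: 183.3728/1000 × 92 = $16.87.

$16.87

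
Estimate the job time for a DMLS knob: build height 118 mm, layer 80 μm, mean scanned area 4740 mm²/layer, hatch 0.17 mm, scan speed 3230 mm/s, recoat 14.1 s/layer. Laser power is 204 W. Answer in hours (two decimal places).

9.31 hours

Number of layers: 118 / 0.08 → 1475 (rounded up).
Hatch length per layer = 4740 / 0.17, so 27882.4 mm.
Per-layer scan time: 27882.4 / 3230 → 8.6323 s.
Per-layer time = 8.6323 + 14.1 = 22.7323 s.
1475 layers × 22.7323 s/layer = 33530.1425 s, i.e. 9.31 hours.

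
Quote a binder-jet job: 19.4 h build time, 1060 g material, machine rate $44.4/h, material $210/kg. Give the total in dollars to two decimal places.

$1083.96

Machine-time cost = 44.4 × 19.4 = $861.36.
Feedstock cost = 210 × 1060/1000, so $222.60.
Total = 861.36 + 222.60 = $1083.96.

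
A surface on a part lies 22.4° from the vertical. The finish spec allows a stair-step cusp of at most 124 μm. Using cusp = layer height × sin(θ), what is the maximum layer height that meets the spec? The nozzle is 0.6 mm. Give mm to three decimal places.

t = h_c / sin θ = 0.124 / 0.3811 = 0.325 mm.

0.325 mm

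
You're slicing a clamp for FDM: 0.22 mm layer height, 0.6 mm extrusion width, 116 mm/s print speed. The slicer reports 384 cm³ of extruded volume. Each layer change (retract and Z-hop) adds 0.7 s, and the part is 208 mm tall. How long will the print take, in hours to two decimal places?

Line area = 0.22 × 0.6, so 0.132 mm².
Toolpath length = 384 cm³ / 0.132 mm² = 384000 / 0.132 = 2909090.9 mm.
Time extruding = 2909090.9 / 116 = 25078.4 s.
Layer count = ceil(208 / 0.22) = 946.
Z-hop total = 946 × 0.7, so 662.2 s.
Total = 25078.4 + 662.2 = 25740.6 s = 7.15 hours.

7.15 hours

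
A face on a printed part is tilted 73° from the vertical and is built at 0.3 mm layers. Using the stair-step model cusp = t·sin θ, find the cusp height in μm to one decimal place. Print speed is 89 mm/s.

h_c = t·sin θ = 0.3 × 0.9563 = 0.28689 mm (286.9 μm).

286.9 μm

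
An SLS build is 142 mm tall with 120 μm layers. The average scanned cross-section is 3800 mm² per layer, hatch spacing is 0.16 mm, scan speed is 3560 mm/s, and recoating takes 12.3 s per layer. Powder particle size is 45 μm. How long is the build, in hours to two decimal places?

6.24 hours

Layers = ⌈142/0.12⌉ = 1184.
Hatch length per layer: 3800 / 0.16 → 23750 mm.
Scan time per layer = 23750 / 3560, so 6.6713 s.
Layer cycle: 6.6713 + 12.3 → 18.9713 s.
1184 layers × 18.9713 s/layer = 22462.0192 s, i.e. 6.24 hours.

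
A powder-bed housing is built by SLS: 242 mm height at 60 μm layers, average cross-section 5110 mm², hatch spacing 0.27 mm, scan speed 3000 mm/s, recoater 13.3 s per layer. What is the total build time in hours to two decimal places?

21.97 hours

Layers = ⌈242/0.06⌉ = 4034.
Per-layer scan distance = 5110 / 0.27 = 18925.9 mm.
Scan time per layer = 18925.9 / 3000 = 6.3086 s.
Layer cycle = 6.3086 + 13.3 = 19.6086 s.
4034 layers × 19.6086 s/layer = 79101.0924 s, i.e. 21.97 hours.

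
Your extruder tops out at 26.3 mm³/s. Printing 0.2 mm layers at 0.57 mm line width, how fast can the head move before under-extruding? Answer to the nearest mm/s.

Bead cross-section = 0.2 × 0.57 = 0.114 mm².
v_max = Q/A = 26.3/0.114 = 230.70 mm/s → 231 mm/s.

231 mm/s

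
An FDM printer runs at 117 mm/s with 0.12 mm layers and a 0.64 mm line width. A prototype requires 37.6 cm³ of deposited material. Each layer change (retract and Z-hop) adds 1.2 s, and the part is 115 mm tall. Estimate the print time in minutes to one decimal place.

Line area = 0.12 × 0.64 = 0.0768 mm².
Total extruded path = 37600/0.0768 = 489583.3 mm.
Print-move time = 489583.3 / 117, so 4184.5 s.
Layers = ⌈115/0.12⌉ = 959.
Z-hop total = 959 × 1.2 = 1150.8 s.
Altogether 4184.5 + 1150.8 = 5335.3 s, i.e. 88.9 minutes.

88.9 minutes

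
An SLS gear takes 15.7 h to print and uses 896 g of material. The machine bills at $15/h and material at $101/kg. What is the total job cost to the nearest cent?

Machine cost: 15 × 15.7 → $235.50.
Material charge = 101 × 896/1000, so $90.496.
Job cost: 235.50 + 90.496 = 325.996 ≈ $326.00.

$326.00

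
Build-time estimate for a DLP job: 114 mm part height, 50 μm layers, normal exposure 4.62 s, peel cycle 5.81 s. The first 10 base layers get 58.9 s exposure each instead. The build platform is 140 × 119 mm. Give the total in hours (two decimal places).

6.76 hours

Layer count = ceil(114 / 0.05) = 2280.
Bottom layers = 10 × (58.9 + 5.81) = 647.1 s.
Remaining layers = 2270 × (4.62 + 5.81) = 23676.1 s.
Sum: 647.1 + 23676.1 = 24323.2 s → 6.76 hours.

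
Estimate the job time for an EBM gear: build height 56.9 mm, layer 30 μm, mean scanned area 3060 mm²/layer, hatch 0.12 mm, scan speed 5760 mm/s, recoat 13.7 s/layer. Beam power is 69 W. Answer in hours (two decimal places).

Number of layers: 56.9 / 0.03 → 1897 (rounded up).
Per-layer scan distance: 3060 / 0.12 → 25500 mm.
Scan time per layer = 25500 / 5760 = 4.4271 s.
Time per layer = 4.4271 + 13.7 = 18.1271 s.
Build time = 1897 × 18.1271 = 34387.1087 s = 9.55 hours.

9.55 hours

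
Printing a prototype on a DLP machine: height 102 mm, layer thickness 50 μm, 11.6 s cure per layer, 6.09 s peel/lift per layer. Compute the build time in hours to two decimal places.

Layers = ⌈102/0.05⌉ = 2040.
Each layer takes = 11.6 + 6.09, so 17.69 s.
Total = 2040 × 17.69 = 36087.6 s = 10.02 hours.

10.02 hours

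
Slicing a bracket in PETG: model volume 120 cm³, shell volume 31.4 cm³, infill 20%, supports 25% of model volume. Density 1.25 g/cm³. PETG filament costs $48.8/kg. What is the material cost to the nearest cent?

$4.83

Infill region = 120 − 31.4, so 88.6 cm³.
Infill deposited = 0.20 × 88.6 = 17.72 cm³.
Support = 0.25 × 120, so 30 cm³.
Total extruded = 31.4 + 17.72 + 30 = 79.12 cm³.
Mass = 79.12 × 1.25, so 98.9 g.
At $48.8/kg: 98.9/1000 × 48.8 = $4.83.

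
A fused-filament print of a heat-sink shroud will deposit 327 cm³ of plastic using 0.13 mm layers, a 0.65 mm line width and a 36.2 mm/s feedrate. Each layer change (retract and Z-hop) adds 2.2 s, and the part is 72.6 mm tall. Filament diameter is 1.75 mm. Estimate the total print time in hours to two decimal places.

30.04 hours

Line area = 0.13 × 0.65, so 0.0845 mm².
Total extruded path = 327000/0.0845 = 3869822.5 mm.
Print-move time = 3869822.5 / 36.2, so 106901.2 s.
Number of layers: 72.6 / 0.13 → 559 (rounded up).
Z-hop total: 559 × 2.2 → 1229.8 s.
Total = 106901.2 + 1229.8 = 108131 s = 30.04 hours.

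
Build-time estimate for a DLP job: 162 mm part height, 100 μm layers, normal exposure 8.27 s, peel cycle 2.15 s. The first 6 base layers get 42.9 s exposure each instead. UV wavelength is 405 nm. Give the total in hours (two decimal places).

Number of layers: 162 / 0.1 → 1620 (rounded up).
Burn-in layers: 6 × (42.9 + 2.15) → 270.3 s.
Regular layers = 1614 × (8.27 + 2.15), so 16817.88 s.
Total = 270.3 + 16817.88 = 17088.18 s = 4.75 hours.

4.75 hours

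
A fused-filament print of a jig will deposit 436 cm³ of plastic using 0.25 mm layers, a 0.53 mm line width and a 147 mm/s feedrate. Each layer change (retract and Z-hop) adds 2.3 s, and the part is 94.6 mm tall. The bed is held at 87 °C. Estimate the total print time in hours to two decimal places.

6.46 hours

Extrusion cross-section: 0.25 × 0.53 → 0.1325 mm².
Path length: 436000 mm³ / 0.1325 mm² → 3290566 mm.
Extrusion time = 3290566 / 147 = 22384.8 s.
Number of layers: 94.6 / 0.25 → 379 (rounded up).
Layer-change overhead = 379 × 2.3, so 871.7 s.
Altogether 22384.8 + 871.7 = 23256.5 s, i.e. 6.46 hours.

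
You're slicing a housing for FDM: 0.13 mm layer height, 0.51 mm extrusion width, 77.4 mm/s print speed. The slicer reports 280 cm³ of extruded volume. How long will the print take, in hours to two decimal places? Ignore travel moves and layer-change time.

Bead cross-section: 0.13 × 0.51 → 0.0663 mm².
Path length: 280000 mm³ / 0.0663 mm² → 4223227.8 mm.
Time extruding = 4223227.8 / 77.4 = 54563.7 s.
Converting: 54563.7 s = 15.16 hours.

15.16 hours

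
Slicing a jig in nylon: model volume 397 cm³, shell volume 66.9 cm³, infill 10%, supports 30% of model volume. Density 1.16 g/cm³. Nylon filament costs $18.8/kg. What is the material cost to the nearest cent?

Volume inside the shell = 397 − 66.9, so 330.1 cm³.
Infill volume: 0.10 × 330.1 → 33.01 cm³.
Support = 0.30 × 397, so 119.1 cm³.
Total printed volume = 66.9 + 33.01 + 119.1 = 219.01 cm³.
Mass = 219.01 × 1.16, so 254.0516 g.
Cost = 254.0516 g / 1000 × $18.8/kg = $4.78.

$4.78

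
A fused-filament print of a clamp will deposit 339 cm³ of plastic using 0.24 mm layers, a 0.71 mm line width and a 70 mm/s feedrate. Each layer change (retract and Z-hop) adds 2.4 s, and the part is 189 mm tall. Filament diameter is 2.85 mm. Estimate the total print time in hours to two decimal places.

8.42 hours

Bead cross-section = 0.24 × 0.71, so 0.1704 mm².
Path length: 339000 mm³ / 0.1704 mm² → 1989436.6 mm.
Print-move time: 1989436.6 / 70 → 28420.5 s.
Layers = ⌈189/0.24⌉ = 788.
Layer-change overhead = 788 × 2.4 = 1891.2 s.
Altogether 28420.5 + 1891.2 = 30311.7 s, i.e. 8.42 hours.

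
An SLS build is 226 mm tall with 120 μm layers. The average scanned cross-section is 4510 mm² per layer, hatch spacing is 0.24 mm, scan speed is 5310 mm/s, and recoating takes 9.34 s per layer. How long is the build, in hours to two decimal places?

Number of layers: 226 / 0.12 → 1884 (rounded up).
Scan path per layer = 4510 / 0.24, so 18791.7 mm.
Per-layer scan time = 18791.7 / 5310 = 3.5389 s.
Per-layer time: 3.5389 + 9.34 → 12.8789 s.
Build time = 1884 × 12.8789 = 24263.8476 s = 6.74 hours.

6.74 hours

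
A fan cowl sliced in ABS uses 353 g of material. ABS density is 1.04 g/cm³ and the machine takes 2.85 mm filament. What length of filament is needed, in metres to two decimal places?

Extruded volume: 353/1.04 = 339.4231 cm³ (339423.1 mm³).
Filament cross-section = π × (2.85/2)² = 6.3794 mm².
L = V/A = 339423.1/6.3794 = 53206.12 mm → 53.21 m.

53.21 m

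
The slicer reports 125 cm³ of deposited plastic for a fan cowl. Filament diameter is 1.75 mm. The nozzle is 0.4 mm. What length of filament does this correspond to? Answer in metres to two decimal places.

Filament cross-section = π × (1.75/2)² = 2.4053 mm².
L = 125000 mm³ / 2.4053 mm² = 51968.57 mm, i.e. 51.97 m.

51.97 m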